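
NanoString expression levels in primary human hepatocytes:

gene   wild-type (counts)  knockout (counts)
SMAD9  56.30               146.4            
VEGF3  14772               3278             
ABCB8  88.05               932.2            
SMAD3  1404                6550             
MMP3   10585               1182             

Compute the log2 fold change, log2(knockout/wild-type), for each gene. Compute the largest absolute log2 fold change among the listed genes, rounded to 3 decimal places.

3.404

log2(146.4/56.30) = 1.379  (SMAD9)
log2(3278/14772) = -2.172  (VEGF3)
log2(932.2/88.05) = 3.404  (ABCB8)
log2(6550/1404) = 2.222  (SMAD3)
log2(1182/10585) = -3.163  (MMP3)
The largest magnitude belongs to ABCB8.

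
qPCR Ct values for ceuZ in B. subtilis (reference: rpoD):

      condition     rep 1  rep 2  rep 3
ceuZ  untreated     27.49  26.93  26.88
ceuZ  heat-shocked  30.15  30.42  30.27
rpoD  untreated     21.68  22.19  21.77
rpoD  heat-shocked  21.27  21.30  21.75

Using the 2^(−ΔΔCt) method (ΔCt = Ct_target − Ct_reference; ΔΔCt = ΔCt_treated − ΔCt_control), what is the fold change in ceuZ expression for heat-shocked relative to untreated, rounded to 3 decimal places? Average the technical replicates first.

Mean Ct: ceuZ untreated 27.100; ceuZ heat-shocked 30.280; rpoD untreated 21.880; rpoD heat-shocked 21.440
ΔCt(untreated) = 27.100 − 21.880 = 5.220
ΔCt(heat-shocked) = 30.280 − 21.440 = 8.840
ΔΔCt = 8.840 − 5.220 = 3.620
Fold change = 2^(−3.620) = 0.0813

0.081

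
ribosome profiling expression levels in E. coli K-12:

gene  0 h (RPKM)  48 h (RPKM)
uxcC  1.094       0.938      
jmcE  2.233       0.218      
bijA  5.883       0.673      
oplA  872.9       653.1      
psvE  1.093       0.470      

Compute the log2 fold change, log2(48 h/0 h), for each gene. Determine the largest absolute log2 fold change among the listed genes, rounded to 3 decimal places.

3.357

log2(0.938/1.094) = -0.222  (uxcC)
log2(0.218/2.233) = -3.357  (jmcE)
log2(0.673/5.883) = -3.128  (bijA)
log2(653.1/872.9) = -0.419  (oplA)
log2(0.470/1.093) = -1.218  (psvE)
The largest magnitude belongs to jmcE.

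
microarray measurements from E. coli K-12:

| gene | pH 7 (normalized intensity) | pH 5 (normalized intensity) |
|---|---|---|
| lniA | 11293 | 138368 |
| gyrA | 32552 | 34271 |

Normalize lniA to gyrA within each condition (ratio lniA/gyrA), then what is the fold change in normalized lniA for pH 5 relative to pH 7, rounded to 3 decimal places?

lniA/gyrA (pH 7) = 11293 / 32552 = 0.34692
lniA/gyrA (pH 5) = 138368 / 34271 = 4.0375
Fold change = 4.0375 / 0.34692 = 11.6380

11.638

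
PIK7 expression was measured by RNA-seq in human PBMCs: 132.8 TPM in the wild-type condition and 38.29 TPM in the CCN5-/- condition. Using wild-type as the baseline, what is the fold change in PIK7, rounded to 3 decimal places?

0.288

Fold change = 38.29 / 132.8 = 0.2883
PIK7 is downregulated.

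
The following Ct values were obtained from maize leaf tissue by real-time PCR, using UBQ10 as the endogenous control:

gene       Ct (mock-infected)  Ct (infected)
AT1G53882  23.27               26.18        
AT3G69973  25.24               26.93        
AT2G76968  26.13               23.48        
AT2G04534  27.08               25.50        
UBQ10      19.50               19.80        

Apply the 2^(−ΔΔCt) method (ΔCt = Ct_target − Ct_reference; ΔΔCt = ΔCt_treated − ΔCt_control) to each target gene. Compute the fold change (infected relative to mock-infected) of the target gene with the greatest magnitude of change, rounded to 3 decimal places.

AT1G53882: ΔΔCt = (26.18−19.80) − (23.27−19.50) = 6.38 − 3.77 = 2.61; fold change = 2^-2.61 = 0.164
AT3G69973: ΔΔCt = (26.93−19.80) − (25.24−19.50) = 7.13 − 5.74 = 1.39; fold change = 2^-1.39 = 0.382
AT2G76968: ΔΔCt = (23.48−19.80) − (26.13−19.50) = 3.68 − 6.63 = -2.95; fold change = 2^2.95 = 7.727
AT2G04534: ΔΔCt = (25.50−19.80) − (27.08−19.50) = 5.70 − 7.58 = -1.88; fold change = 2^1.88 = 3.681
AT2G76968 has the largest |ΔΔCt| = 2.95.

7.727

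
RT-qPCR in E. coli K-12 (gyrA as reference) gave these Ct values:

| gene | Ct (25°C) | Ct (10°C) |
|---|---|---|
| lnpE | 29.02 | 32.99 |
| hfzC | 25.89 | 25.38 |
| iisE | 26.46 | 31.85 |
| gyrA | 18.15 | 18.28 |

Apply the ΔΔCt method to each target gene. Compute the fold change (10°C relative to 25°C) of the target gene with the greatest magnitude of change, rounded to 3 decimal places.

0.026

lnpE: ΔΔCt = (32.99−18.28) − (29.02−18.15) = 14.71 − 10.87 = 3.84; fold change = 2^-3.84 = 0.070
hfzC: ΔΔCt = (25.38−18.28) − (25.89−18.15) = 7.10 − 7.74 = -0.64; fold change = 2^0.64 = 1.558
iisE: ΔΔCt = (31.85−18.28) − (26.46−18.15) = 13.57 − 8.31 = 5.26; fold change = 2^-5.26 = 0.026
iisE has the largest |ΔΔCt| = 5.26.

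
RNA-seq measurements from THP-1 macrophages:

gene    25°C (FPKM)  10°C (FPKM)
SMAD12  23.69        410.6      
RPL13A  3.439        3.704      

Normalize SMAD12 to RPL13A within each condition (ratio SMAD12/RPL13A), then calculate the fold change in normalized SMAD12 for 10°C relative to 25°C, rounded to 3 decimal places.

16.092

SMAD12/RPL13A (25°C) = 23.69 / 3.439 = 6.8886
SMAD12/RPL13A (10°C) = 410.6 / 3.704 = 110.85
Fold change = 110.85 / 6.8886 = 16.0922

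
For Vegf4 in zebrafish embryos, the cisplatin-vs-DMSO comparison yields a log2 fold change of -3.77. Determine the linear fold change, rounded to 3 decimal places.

Fold change = 2^(-3.77) = 0.0733

0.073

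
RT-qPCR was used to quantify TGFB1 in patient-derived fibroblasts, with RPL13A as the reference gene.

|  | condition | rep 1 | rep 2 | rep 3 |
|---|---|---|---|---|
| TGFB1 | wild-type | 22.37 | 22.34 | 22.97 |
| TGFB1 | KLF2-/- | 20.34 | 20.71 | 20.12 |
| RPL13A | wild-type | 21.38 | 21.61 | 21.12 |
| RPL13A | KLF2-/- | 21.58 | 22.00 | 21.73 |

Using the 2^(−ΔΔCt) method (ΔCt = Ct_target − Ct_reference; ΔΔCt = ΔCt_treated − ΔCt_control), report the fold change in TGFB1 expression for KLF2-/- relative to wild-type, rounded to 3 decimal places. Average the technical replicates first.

5.938

Mean Ct: TGFB1 wild-type 22.560; TGFB1 KLF2-/- 20.390; RPL13A wild-type 21.370; RPL13A KLF2-/- 21.770
ΔCt(wild-type) = 22.560 − 21.370 = 1.190
ΔCt(KLF2-/-) = 20.390 − 21.770 = -1.380
ΔΔCt = -1.380 − 1.190 = -2.570
Fold change = 2^(−(-2.570)) = 2^2.570 = 5.9381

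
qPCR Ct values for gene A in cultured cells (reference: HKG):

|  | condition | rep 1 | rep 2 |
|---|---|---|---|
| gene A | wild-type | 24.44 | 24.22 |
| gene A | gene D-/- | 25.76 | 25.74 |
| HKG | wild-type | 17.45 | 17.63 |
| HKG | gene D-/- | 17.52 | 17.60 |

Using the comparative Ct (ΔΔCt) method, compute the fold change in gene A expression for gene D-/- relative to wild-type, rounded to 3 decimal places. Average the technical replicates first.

Mean Ct: gene A wild-type 24.330; gene A gene D-/- 25.750; HKG wild-type 17.540; HKG gene D-/- 17.560
ΔCt(wild-type) = 24.330 − 17.540 = 6.790
ΔCt(gene D-/-) = 25.750 − 17.560 = 8.190
ΔΔCt = 8.190 − 6.790 = 1.400
Fold change = 2^(−1.400) = 0.3789

0.379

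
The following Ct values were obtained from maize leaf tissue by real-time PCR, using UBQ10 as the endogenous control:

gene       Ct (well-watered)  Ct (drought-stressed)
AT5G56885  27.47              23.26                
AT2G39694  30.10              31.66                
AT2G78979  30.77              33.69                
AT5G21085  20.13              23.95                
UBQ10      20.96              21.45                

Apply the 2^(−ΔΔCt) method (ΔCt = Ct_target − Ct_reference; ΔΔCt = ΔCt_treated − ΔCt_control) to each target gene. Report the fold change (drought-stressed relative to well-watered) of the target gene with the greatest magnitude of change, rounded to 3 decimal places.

AT5G56885: ΔΔCt = (23.26−21.45) − (27.47−20.96) = 1.81 − 6.51 = -4.70; fold change = 2^4.70 = 25.992
AT2G39694: ΔΔCt = (31.66−21.45) − (30.10−20.96) = 10.21 − 9.14 = 1.07; fold change = 2^-1.07 = 0.476
AT2G78979: ΔΔCt = (33.69−21.45) − (30.77−20.96) = 12.24 − 9.81 = 2.43; fold change = 2^-2.43 = 0.186
AT5G21085: ΔΔCt = (23.95−21.45) − (20.13−20.96) = 2.50 − (-0.83) = 3.33; fold change = 2^-3.33 = 0.099
AT5G56885 has the largest |ΔΔCt| = 4.70.

25.992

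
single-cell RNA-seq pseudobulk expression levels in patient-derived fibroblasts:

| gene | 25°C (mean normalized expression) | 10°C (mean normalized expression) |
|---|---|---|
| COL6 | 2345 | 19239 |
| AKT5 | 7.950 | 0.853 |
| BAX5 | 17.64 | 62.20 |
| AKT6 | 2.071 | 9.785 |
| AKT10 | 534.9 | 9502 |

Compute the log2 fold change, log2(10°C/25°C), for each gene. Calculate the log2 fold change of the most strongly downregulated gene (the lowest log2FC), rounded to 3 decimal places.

log2(19239/2345) = 3.036  (COL6)
log2(0.853/7.950) = -3.220  (AKT5)
log2(62.20/17.64) = 1.818  (BAX5)
log2(9.785/2.071) = 2.240  (AKT6)
log2(9502/534.9) = 4.151  (AKT10)
AKT5 is most strongly downregulated.

-3.220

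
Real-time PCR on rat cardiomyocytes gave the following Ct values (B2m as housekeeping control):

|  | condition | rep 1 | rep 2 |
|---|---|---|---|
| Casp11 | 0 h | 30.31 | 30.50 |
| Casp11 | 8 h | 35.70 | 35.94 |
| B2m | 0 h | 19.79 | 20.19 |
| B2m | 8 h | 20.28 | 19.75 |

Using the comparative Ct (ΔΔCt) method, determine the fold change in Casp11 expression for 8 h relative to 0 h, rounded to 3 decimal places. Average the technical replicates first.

Mean Ct: Casp11 0 h 30.405; Casp11 8 h 35.820; B2m 0 h 19.990; B2m 8 h 20.015
ΔCt(0 h) = 30.405 − 19.990 = 10.415
ΔCt(8 h) = 35.820 − 20.015 = 15.805
ΔΔCt = 15.805 − 10.415 = 5.390
Fold change = 2^(−5.390) = 0.0238

0.024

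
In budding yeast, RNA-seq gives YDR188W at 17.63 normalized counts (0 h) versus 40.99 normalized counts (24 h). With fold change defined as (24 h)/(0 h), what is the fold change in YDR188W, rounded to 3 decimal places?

Fold change = 40.99 / 17.63 = 2.3250
YDR188W is upregulated.

2.325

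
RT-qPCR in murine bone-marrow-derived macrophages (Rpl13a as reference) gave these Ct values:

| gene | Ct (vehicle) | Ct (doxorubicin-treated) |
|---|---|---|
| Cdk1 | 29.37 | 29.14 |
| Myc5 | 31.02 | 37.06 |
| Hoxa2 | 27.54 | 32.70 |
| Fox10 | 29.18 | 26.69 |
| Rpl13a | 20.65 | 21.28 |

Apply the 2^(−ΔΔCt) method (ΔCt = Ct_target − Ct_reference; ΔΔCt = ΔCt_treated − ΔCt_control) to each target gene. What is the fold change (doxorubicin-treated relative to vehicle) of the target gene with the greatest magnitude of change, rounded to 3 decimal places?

0.024

Cdk1: ΔΔCt = (29.14−21.28) − (29.37−20.65) = 7.86 − 8.72 = -0.86; fold change = 2^0.86 = 1.815
Myc5: ΔΔCt = (37.06−21.28) − (31.02−20.65) = 15.78 − 10.37 = 5.41; fold change = 2^-5.41 = 0.024
Hoxa2: ΔΔCt = (32.70−21.28) − (27.54−20.65) = 11.42 − 6.89 = 4.53; fold change = 2^-4.53 = 0.043
Fox10: ΔΔCt = (26.69−21.28) − (29.18−20.65) = 5.41 − 8.53 = -3.12; fold change = 2^3.12 = 8.694
Myc5 has the largest |ΔΔCt| = 5.41.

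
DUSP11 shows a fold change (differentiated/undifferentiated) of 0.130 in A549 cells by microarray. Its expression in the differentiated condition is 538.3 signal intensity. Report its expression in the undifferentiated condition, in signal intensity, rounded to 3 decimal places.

4140.769

undifferentiated expression = 538.3 / 0.130 = 4140.769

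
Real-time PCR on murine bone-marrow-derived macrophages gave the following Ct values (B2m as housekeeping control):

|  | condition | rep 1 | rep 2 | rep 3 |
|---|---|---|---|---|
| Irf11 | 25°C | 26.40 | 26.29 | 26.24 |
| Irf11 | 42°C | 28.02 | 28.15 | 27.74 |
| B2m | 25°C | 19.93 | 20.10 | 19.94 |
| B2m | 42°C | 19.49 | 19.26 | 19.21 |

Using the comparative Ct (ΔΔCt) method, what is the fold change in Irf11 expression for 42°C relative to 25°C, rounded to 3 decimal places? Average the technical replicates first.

0.199

Mean Ct: Irf11 25°C 26.310; Irf11 42°C 27.970; B2m 25°C 19.990; B2m 42°C 19.320
ΔCt(25°C) = 26.310 − 19.990 = 6.320
ΔCt(42°C) = 27.970 − 19.320 = 8.650
ΔΔCt = 8.650 − 6.320 = 2.330
Fold change = 2^(−2.330) = 0.1989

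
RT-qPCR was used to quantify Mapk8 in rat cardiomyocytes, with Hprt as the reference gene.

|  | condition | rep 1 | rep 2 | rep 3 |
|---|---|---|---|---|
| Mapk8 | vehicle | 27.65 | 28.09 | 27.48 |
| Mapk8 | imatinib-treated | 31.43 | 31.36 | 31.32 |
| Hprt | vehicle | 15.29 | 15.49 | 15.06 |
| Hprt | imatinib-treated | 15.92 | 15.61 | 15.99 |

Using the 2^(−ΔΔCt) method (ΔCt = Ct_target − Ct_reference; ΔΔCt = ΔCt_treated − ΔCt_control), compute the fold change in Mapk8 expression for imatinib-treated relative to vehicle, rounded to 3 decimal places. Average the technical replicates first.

Mean Ct: Mapk8 vehicle 27.740; Mapk8 imatinib-treated 31.370; Hprt vehicle 15.280; Hprt imatinib-treated 15.840
ΔCt(vehicle) = 27.740 − 15.280 = 12.460
ΔCt(imatinib-treated) = 31.370 − 15.840 = 15.530
ΔΔCt = 15.530 − 12.460 = 3.070
Fold change = 2^(−3.070) = 0.1191

0.119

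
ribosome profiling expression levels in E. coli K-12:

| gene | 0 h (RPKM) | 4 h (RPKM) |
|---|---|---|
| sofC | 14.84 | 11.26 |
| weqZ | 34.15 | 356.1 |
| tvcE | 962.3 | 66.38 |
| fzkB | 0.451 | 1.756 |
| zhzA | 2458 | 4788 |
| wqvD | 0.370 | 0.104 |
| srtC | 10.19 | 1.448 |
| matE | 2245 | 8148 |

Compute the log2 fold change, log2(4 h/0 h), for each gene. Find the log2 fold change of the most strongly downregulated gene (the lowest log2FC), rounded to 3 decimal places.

-3.858

log2(11.26/14.84) = -0.398  (sofC)
log2(356.1/34.15) = 3.382  (weqZ)
log2(66.38/962.3) = -3.858  (tvcE)
log2(1.756/0.451) = 1.961  (fzkB)
log2(4788/2458) = 0.962  (zhzA)
log2(0.104/0.370) = -1.831  (wqvD)
log2(1.448/10.19) = -2.815  (srtC)
log2(8148/2245) = 1.860  (matE)
tvcE is most strongly downregulated.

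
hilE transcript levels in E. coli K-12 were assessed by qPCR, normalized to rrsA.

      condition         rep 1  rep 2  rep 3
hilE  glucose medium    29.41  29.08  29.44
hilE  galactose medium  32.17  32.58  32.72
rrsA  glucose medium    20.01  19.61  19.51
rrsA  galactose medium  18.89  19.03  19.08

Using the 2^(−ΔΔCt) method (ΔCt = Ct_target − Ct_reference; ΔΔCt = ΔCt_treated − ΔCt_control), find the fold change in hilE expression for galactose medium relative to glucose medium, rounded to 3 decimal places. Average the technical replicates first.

0.067

Mean Ct: hilE glucose medium 29.310; hilE galactose medium 32.490; rrsA glucose medium 19.710; rrsA galactose medium 19.000
ΔCt(glucose medium) = 29.310 − 19.710 = 9.600
ΔCt(galactose medium) = 32.490 − 19.000 = 13.490
ΔΔCt = 13.490 − 9.600 = 3.890
Fold change = 2^(−3.890) = 0.0675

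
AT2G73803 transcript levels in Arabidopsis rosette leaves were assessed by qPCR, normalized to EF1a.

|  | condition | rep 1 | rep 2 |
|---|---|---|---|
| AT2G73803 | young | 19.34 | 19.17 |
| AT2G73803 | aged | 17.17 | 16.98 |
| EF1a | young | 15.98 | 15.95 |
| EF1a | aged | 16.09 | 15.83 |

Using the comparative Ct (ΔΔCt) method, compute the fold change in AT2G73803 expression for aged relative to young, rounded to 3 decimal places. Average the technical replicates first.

Mean Ct: AT2G73803 young 19.255; AT2G73803 aged 17.075; EF1a young 15.965; EF1a aged 15.960
ΔCt(young) = 19.255 − 15.965 = 3.290
ΔCt(aged) = 17.075 − 15.960 = 1.115
ΔΔCt = 1.115 − 3.290 = -2.175
Fold change = 2^(−(-2.175)) = 2^2.175 = 4.5159

4.516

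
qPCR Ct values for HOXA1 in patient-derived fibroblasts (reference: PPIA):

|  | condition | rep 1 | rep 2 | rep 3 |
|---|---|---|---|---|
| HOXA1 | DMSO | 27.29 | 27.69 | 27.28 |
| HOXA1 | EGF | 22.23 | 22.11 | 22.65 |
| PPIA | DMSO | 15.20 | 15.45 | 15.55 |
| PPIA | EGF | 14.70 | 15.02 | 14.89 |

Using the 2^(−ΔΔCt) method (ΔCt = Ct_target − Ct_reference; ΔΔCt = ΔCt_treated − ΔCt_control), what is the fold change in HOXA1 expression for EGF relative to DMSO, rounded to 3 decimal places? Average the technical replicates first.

23.588

Mean Ct: HOXA1 DMSO 27.420; HOXA1 EGF 22.330; PPIA DMSO 15.400; PPIA EGF 14.870
ΔCt(DMSO) = 27.420 − 15.400 = 12.020
ΔCt(EGF) = 22.330 − 14.870 = 7.460
ΔΔCt = 7.460 − 12.020 = -4.560
Fold change = 2^(−(-4.560)) = 2^4.560 = 23.5883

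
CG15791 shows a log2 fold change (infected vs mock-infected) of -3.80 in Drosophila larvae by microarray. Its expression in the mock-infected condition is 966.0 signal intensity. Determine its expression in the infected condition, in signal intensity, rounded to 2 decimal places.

Fold change = 2^(-3.80) = 0.0718
infected expression = 966.0 × 0.0718 = 69.35

69.35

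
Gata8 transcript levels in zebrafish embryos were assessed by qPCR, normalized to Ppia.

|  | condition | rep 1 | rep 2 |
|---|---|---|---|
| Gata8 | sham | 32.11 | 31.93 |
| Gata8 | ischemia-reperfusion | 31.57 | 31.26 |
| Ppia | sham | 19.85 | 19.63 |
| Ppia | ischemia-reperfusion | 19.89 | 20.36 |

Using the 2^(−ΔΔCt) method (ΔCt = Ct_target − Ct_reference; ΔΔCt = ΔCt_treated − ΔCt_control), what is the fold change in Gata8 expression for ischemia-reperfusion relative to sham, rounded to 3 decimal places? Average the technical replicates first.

Mean Ct: Gata8 sham 32.020; Gata8 ischemia-reperfusion 31.415; Ppia sham 19.740; Ppia ischemia-reperfusion 20.125
ΔCt(sham) = 32.020 − 19.740 = 12.280
ΔCt(ischemia-reperfusion) = 31.415 − 20.125 = 11.290
ΔΔCt = 11.290 − 12.280 = -0.990
Fold change = 2^(−(-0.990)) = 2^0.990 = 1.9862

1.986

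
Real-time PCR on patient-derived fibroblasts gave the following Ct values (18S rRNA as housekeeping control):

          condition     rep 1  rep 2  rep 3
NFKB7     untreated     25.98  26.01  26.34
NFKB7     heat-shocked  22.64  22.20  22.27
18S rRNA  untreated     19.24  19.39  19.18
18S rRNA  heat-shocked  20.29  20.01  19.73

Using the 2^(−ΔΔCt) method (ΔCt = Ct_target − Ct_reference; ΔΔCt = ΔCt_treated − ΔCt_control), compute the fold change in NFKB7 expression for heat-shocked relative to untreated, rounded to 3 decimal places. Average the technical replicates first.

22.316

Mean Ct: NFKB7 untreated 26.110; NFKB7 heat-shocked 22.370; 18S rRNA untreated 19.270; 18S rRNA heat-shocked 20.010
ΔCt(untreated) = 26.110 − 19.270 = 6.840
ΔCt(heat-shocked) = 22.370 − 20.010 = 2.360
ΔΔCt = 2.360 − 6.840 = -4.480
Fold change = 2^(−(-4.480)) = 2^4.480 = 22.3159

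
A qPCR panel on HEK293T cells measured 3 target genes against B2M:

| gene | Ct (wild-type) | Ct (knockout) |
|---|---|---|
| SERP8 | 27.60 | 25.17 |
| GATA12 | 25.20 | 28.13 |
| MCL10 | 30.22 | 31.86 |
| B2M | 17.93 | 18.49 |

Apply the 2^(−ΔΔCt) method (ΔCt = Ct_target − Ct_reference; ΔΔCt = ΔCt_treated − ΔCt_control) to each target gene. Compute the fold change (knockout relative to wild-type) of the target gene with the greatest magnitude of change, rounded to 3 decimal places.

7.945

SERP8: ΔΔCt = (25.17−18.49) − (27.60−17.93) = 6.68 − 9.67 = -2.99; fold change = 2^2.99 = 7.945
GATA12: ΔΔCt = (28.13−18.49) − (25.20−17.93) = 9.64 − 7.27 = 2.37; fold change = 2^-2.37 = 0.193
MCL10: ΔΔCt = (31.86−18.49) − (30.22−17.93) = 13.37 − 12.29 = 1.08; fold change = 2^-1.08 = 0.473
SERP8 has the largest |ΔΔCt| = 2.99.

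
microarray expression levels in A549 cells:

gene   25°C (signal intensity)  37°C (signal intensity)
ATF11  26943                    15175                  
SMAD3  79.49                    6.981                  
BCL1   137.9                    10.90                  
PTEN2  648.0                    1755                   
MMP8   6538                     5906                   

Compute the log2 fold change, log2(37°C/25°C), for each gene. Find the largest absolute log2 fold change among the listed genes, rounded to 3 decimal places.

3.661

log2(15175/26943) = -0.828  (ATF11)
log2(6.981/79.49) = -3.509  (SMAD3)
log2(10.90/137.9) = -3.661  (BCL1)
log2(1755/648.0) = 1.437  (PTEN2)
log2(5906/6538) = -0.147  (MMP8)
The largest magnitude belongs to BCL1.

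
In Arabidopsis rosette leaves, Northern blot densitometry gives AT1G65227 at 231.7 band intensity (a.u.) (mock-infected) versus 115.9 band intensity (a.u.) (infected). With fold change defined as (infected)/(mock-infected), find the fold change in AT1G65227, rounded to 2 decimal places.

0.50

Fold change = 115.9 / 231.7 = 0.500
AT1G65227 is downregulated.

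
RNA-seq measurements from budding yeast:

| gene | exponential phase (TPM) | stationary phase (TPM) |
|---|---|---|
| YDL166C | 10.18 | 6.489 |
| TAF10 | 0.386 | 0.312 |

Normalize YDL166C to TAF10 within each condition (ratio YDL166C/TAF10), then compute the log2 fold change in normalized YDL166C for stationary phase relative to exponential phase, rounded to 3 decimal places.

-0.343

YDL166C/TAF10 (exponential phase) = 10.18 / 0.386 = 26.373
YDL166C/TAF10 (stationary phase) = 6.489 / 0.312 = 20.798
Fold change = 20.798 / 26.373 = 0.7886
log2(0.7886) = -0.3426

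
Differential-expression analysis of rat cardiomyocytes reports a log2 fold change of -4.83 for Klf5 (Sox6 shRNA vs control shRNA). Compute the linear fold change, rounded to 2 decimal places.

Fold change = 2^(-4.83) = 0.035
That is, Klf5 drops to 3.5% of the control shRNA level.

0.04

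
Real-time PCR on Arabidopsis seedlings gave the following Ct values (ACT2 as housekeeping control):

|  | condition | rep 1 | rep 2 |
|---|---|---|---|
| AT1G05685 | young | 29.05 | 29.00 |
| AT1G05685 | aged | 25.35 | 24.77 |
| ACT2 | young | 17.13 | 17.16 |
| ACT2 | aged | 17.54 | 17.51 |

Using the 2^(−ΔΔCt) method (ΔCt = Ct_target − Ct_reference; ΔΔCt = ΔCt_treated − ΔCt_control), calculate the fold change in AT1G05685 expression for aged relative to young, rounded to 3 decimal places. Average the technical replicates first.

20.322

Mean Ct: AT1G05685 young 29.025; AT1G05685 aged 25.060; ACT2 young 17.145; ACT2 aged 17.525
ΔCt(young) = 29.025 − 17.145 = 11.880
ΔCt(aged) = 25.060 − 17.525 = 7.535
ΔΔCt = 7.535 − 11.880 = -4.345
Fold change = 2^(−(-4.345)) = 2^4.345 = 20.3224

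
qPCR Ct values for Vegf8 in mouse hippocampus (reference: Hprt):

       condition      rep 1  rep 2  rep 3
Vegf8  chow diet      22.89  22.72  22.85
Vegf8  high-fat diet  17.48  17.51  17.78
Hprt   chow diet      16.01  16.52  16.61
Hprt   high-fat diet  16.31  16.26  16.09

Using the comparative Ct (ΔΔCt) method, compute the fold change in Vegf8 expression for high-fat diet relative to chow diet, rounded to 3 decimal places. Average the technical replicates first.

Mean Ct: Vegf8 chow diet 22.820; Vegf8 high-fat diet 17.590; Hprt chow diet 16.380; Hprt high-fat diet 16.220
ΔCt(chow diet) = 22.820 − 16.380 = 6.440
ΔCt(high-fat diet) = 17.590 − 16.220 = 1.370
ΔΔCt = 1.370 − 6.440 = -5.070
Fold change = 2^(−(-5.070)) = 2^5.070 = 33.5909

33.591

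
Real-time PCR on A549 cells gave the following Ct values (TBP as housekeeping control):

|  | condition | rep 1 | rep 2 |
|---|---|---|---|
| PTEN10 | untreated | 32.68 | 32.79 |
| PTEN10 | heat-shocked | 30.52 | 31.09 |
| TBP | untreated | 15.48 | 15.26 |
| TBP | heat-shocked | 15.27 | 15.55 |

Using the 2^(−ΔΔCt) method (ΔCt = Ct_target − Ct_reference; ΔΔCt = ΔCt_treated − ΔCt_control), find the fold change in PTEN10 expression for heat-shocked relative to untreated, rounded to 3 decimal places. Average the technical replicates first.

Mean Ct: PTEN10 untreated 32.735; PTEN10 heat-shocked 30.805; TBP untreated 15.370; TBP heat-shocked 15.410
ΔCt(untreated) = 32.735 − 15.370 = 17.365
ΔCt(heat-shocked) = 30.805 − 15.410 = 15.395
ΔΔCt = 15.395 − 17.365 = -1.970
Fold change = 2^(−(-1.970)) = 2^1.970 = 3.9177

3.918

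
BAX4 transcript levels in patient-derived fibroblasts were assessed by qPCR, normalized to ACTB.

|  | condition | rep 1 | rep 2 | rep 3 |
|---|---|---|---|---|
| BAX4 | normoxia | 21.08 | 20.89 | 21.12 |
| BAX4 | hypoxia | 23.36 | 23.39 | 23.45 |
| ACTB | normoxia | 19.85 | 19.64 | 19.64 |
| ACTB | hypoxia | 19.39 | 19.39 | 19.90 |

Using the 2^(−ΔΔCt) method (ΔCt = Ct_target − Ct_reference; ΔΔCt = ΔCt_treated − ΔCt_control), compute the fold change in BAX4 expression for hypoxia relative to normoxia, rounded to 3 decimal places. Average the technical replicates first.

Mean Ct: BAX4 normoxia 21.030; BAX4 hypoxia 23.400; ACTB normoxia 19.710; ACTB hypoxia 19.560
ΔCt(normoxia) = 21.030 − 19.710 = 1.320
ΔCt(hypoxia) = 23.400 − 19.560 = 3.840
ΔΔCt = 3.840 − 1.320 = 2.520
Fold change = 2^(−2.520) = 0.1743

0.174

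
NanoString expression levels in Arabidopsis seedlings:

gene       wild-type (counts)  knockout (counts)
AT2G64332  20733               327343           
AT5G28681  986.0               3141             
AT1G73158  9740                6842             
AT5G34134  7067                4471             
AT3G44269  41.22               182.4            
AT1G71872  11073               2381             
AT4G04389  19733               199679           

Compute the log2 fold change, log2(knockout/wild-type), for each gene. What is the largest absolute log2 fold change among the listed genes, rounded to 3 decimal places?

log2(327343/20733) = 3.981  (AT2G64332)
log2(3141/986.0) = 1.672  (AT5G28681)
log2(6842/9740) = -0.510  (AT1G73158)
log2(4471/7067) = -0.661  (AT5G34134)
log2(182.4/41.22) = 2.146  (AT3G44269)
log2(2381/11073) = -2.217  (AT1G71872)
log2(199679/19733) = 3.339  (AT4G04389)
The largest magnitude belongs to AT2G64332.

3.981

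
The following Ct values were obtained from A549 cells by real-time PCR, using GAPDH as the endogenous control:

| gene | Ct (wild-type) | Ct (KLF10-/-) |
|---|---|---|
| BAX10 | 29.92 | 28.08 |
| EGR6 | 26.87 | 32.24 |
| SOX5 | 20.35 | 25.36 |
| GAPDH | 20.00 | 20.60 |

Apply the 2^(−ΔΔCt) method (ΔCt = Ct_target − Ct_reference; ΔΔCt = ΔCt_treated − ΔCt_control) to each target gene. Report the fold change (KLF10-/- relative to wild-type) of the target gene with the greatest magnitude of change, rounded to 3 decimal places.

0.037

BAX10: ΔΔCt = (28.08−20.60) − (29.92−20.00) = 7.48 − 9.92 = -2.44; fold change = 2^2.44 = 5.426
EGR6: ΔΔCt = (32.24−20.60) − (26.87−20.00) = 11.64 − 6.87 = 4.77; fold change = 2^-4.77 = 0.037
SOX5: ΔΔCt = (25.36−20.60) − (20.35−20.00) = 4.76 − 0.35 = 4.41; fold change = 2^-4.41 = 0.047
EGR6 has the largest |ΔΔCt| = 4.77.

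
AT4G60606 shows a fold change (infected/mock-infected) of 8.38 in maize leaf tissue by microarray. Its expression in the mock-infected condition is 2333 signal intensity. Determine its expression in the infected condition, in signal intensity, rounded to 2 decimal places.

infected expression = 2333 × 8.38 = 19550.54

19550.54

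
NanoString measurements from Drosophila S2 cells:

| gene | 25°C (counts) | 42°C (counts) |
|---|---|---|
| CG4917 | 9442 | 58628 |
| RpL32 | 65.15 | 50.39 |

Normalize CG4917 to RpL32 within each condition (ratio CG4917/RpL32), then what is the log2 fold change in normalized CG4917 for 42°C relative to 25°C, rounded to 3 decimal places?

CG4917/RpL32 (25°C) = 9442 / 65.15 = 144.93
CG4917/RpL32 (42°C) = 58628 / 50.39 = 1163.5
Fold change = 1163.5 / 144.93 = 8.0281
log2(8.0281) = 3.0051

3.005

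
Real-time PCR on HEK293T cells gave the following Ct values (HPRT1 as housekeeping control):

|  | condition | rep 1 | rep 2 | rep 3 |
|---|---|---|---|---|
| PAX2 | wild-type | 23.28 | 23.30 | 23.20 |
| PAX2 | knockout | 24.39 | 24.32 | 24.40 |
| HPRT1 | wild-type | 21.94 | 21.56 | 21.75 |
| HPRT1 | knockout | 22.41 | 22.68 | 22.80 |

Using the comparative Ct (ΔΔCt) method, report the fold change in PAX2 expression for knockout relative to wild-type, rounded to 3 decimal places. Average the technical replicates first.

0.853

Mean Ct: PAX2 wild-type 23.260; PAX2 knockout 24.370; HPRT1 wild-type 21.750; HPRT1 knockout 22.630
ΔCt(wild-type) = 23.260 − 21.750 = 1.510
ΔCt(knockout) = 24.370 − 22.630 = 1.740
ΔΔCt = 1.740 − 1.510 = 0.230
Fold change = 2^(−0.230) = 0.8526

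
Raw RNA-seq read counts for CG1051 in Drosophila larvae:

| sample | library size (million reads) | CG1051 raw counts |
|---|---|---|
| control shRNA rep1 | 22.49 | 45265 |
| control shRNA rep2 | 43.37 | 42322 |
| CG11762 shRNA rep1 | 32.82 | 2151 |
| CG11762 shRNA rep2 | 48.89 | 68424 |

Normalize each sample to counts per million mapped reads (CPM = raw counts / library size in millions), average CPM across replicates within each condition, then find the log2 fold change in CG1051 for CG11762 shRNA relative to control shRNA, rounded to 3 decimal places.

-1.028

CPM(control shRNA rep1) = 45265 / 22.49 = 2012.6723
CPM(control shRNA rep2) = 42322 / 43.37 = 975.8358
CPM(CG11762 shRNA rep1) = 2151 / 32.82 = 65.5393
CPM(CG11762 shRNA rep2) = 68424 / 48.89 = 1399.5500
mean CPM(control shRNA) = 1494.2541; mean CPM(CG11762 shRNA) = 732.5447
Fold change = 732.5447 / 1494.2541 = 0.49024
log2(0.49024) = -1.0284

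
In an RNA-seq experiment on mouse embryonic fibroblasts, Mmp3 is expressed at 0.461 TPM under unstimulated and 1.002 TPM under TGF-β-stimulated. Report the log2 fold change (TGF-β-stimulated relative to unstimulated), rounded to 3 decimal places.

1.120

Fold change = 1.002 / 0.461 = 2.1735
log2(2.1735) = 1.1200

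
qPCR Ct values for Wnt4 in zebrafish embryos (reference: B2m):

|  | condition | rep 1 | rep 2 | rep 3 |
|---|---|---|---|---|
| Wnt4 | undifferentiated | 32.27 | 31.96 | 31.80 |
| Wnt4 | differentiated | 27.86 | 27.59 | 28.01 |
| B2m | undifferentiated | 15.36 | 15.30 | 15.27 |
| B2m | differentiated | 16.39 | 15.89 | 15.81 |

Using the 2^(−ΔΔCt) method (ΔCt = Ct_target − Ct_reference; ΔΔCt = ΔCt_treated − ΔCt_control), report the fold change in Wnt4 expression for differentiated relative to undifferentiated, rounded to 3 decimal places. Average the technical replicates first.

Mean Ct: Wnt4 undifferentiated 32.010; Wnt4 differentiated 27.820; B2m undifferentiated 15.310; B2m differentiated 16.030
ΔCt(undifferentiated) = 32.010 − 15.310 = 16.700
ΔCt(differentiated) = 27.820 − 16.030 = 11.790
ΔΔCt = 11.790 − 16.700 = -4.910
Fold change = 2^(−(-4.910)) = 2^4.910 = 30.0647

30.065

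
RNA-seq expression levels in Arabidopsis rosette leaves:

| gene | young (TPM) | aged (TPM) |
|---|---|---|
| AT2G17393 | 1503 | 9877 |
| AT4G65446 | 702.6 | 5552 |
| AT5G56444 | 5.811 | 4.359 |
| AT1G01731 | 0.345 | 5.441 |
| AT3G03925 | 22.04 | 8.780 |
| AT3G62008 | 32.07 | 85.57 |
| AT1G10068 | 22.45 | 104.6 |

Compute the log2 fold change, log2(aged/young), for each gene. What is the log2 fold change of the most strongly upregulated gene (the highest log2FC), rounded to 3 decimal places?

3.979

log2(9877/1503) = 2.716  (AT2G17393)
log2(5552/702.6) = 2.982  (AT4G65446)
log2(4.359/5.811) = -0.415  (AT5G56444)
log2(5.441/0.345) = 3.979  (AT1G01731)
log2(8.780/22.04) = -1.328  (AT3G03925)
log2(85.57/32.07) = 1.416  (AT3G62008)
log2(104.6/22.45) = 2.220  (AT1G10068)
AT1G01731 is most strongly upregulated.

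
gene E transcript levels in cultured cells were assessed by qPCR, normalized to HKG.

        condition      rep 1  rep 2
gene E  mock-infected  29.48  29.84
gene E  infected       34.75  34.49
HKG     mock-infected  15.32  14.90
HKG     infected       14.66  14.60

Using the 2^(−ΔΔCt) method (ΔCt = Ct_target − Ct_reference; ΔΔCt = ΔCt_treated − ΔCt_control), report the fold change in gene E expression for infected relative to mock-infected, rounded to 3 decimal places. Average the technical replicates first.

Mean Ct: gene E mock-infected 29.660; gene E infected 34.620; HKG mock-infected 15.110; HKG infected 14.630
ΔCt(mock-infected) = 29.660 − 15.110 = 14.550
ΔCt(infected) = 34.620 − 14.630 = 19.990
ΔΔCt = 19.990 − 14.550 = 5.440
Fold change = 2^(−5.440) = 0.0230

0.023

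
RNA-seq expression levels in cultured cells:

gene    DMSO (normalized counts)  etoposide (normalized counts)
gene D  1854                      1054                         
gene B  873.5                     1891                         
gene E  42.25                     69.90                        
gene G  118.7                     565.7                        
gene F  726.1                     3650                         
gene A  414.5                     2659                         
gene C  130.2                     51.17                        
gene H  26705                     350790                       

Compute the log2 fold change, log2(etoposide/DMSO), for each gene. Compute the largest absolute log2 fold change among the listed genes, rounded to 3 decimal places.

log2(1054/1854) = -0.815  (gene D)
log2(1891/873.5) = 1.114  (gene B)
log2(69.90/42.25) = 0.726  (gene E)
log2(565.7/118.7) = 2.253  (gene G)
log2(3650/726.1) = 2.330  (gene F)
log2(2659/414.5) = 2.681  (gene A)
log2(51.17/130.2) = -1.347  (gene C)
log2(350790/26705) = 3.715  (gene H)
The largest magnitude belongs to gene H.

3.715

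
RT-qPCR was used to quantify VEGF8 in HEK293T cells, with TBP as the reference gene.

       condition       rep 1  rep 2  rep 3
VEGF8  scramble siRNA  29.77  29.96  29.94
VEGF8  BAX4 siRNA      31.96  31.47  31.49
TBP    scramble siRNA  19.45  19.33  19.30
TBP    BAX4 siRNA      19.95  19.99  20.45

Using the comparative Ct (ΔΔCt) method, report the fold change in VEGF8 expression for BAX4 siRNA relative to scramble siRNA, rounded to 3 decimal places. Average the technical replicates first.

Mean Ct: VEGF8 scramble siRNA 29.890; VEGF8 BAX4 siRNA 31.640; TBP scramble siRNA 19.360; TBP BAX4 siRNA 20.130
ΔCt(scramble siRNA) = 29.890 − 19.360 = 10.530
ΔCt(BAX4 siRNA) = 31.640 − 20.130 = 11.510
ΔΔCt = 11.510 − 10.530 = 0.980
Fold change = 2^(−0.980) = 0.5070

0.507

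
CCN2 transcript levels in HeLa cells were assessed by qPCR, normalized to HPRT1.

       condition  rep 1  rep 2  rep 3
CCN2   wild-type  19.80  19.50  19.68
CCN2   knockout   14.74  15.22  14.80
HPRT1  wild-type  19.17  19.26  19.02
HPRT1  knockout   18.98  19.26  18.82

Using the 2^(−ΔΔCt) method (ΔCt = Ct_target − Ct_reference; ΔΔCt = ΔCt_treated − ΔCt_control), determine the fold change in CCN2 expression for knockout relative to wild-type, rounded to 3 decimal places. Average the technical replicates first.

24.420

Mean Ct: CCN2 wild-type 19.660; CCN2 knockout 14.920; HPRT1 wild-type 19.150; HPRT1 knockout 19.020
ΔCt(wild-type) = 19.660 − 19.150 = 0.510
ΔCt(knockout) = 14.920 − 19.020 = -4.100
ΔΔCt = -4.100 − 0.510 = -4.610
Fold change = 2^(−(-4.610)) = 2^4.610 = 24.4201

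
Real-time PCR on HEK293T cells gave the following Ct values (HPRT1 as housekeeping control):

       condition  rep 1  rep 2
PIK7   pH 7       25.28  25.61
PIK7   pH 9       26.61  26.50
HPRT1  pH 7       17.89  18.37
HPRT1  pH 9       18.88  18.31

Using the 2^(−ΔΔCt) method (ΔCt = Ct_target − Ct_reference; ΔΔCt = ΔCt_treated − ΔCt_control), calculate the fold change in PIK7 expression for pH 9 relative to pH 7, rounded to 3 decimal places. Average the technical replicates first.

0.639

Mean Ct: PIK7 pH 7 25.445; PIK7 pH 9 26.555; HPRT1 pH 7 18.130; HPRT1 pH 9 18.595
ΔCt(pH 7) = 25.445 − 18.130 = 7.315
ΔCt(pH 9) = 26.555 − 18.595 = 7.960
ΔΔCt = 7.960 − 7.315 = 0.645
Fold change = 2^(−0.645) = 0.6395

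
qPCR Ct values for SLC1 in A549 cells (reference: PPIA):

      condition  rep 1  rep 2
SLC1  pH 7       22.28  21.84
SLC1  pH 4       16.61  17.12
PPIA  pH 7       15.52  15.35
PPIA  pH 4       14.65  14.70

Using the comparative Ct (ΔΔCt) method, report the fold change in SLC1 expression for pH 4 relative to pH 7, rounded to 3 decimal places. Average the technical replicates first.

21.631

Mean Ct: SLC1 pH 7 22.060; SLC1 pH 4 16.865; PPIA pH 7 15.435; PPIA pH 4 14.675
ΔCt(pH 7) = 22.060 − 15.435 = 6.625
ΔCt(pH 4) = 16.865 − 14.675 = 2.190
ΔΔCt = 2.190 − 6.625 = -4.435
Fold change = 2^(−(-4.435)) = 2^4.435 = 21.6306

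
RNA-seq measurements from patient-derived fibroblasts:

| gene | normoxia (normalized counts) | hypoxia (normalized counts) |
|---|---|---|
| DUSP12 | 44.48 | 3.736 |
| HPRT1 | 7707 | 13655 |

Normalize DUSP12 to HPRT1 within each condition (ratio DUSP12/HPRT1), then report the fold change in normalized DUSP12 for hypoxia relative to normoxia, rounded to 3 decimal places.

DUSP12/HPRT1 (normoxia) = 44.48 / 7707 = 0.0057714
DUSP12/HPRT1 (hypoxia) = 3.736 / 13655 = 0.0002736
Fold change = 0.0002736 / 0.0057714 = 0.0474

0.047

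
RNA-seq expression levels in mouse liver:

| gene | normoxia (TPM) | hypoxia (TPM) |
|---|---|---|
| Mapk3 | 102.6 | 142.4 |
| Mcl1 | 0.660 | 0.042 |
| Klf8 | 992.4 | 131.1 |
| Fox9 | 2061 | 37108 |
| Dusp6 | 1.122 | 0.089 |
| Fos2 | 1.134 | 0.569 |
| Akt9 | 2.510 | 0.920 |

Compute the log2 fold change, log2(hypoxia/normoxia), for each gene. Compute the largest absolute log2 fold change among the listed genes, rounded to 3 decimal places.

4.170

log2(142.4/102.6) = 0.473  (Mapk3)
log2(0.042/0.660) = -3.974  (Mcl1)
log2(131.1/992.4) = -2.920  (Klf8)
log2(37108/2061) = 4.170  (Fox9)
log2(0.089/1.122) = -3.656  (Dusp6)
log2(0.569/1.134) = -0.995  (Fos2)
log2(0.920/2.510) = -1.448  (Akt9)
The largest magnitude belongs to Fox9.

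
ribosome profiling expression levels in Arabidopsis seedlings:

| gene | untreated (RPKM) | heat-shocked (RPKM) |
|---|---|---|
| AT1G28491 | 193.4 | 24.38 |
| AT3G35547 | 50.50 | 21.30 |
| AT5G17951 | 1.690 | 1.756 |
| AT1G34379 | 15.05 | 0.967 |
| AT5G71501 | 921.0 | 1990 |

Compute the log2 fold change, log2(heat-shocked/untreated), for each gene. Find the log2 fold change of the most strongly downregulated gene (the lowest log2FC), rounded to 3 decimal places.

-3.960

log2(24.38/193.4) = -2.988  (AT1G28491)
log2(21.30/50.50) = -1.245  (AT3G35547)
log2(1.756/1.690) = 0.055  (AT5G17951)
log2(0.967/15.05) = -3.960  (AT1G34379)
log2(1990/921.0) = 1.111  (AT5G71501)
AT1G34379 is most strongly downregulated.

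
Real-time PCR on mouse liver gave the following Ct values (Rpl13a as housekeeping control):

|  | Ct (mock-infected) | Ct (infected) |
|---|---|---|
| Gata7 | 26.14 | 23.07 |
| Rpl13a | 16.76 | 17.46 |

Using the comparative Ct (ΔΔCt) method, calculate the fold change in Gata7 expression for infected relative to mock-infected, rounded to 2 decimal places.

ΔCt(mock-infected) = 26.140 − 16.760 = 9.380
ΔCt(infected) = 23.070 − 17.460 = 5.610
ΔΔCt = 5.610 − 9.380 = -3.770
Fold change = 2^(−(-3.770)) = 2^3.770 = 13.642

13.64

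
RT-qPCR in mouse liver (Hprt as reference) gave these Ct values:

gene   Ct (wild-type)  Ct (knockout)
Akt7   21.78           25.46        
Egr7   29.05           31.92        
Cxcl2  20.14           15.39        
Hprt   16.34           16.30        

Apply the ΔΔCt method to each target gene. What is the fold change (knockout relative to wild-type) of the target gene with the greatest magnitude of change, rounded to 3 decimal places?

26.173

Akt7: ΔΔCt = (25.46−16.30) − (21.78−16.34) = 9.16 − 5.44 = 3.72; fold change = 2^-3.72 = 0.076
Egr7: ΔΔCt = (31.92−16.30) − (29.05−16.34) = 15.62 − 12.71 = 2.91; fold change = 2^-2.91 = 0.133
Cxcl2: ΔΔCt = (15.39−16.30) − (20.14−16.34) = -0.91 − 3.80 = -4.71; fold change = 2^4.71 = 26.173
Cxcl2 has the largest |ΔΔCt| = 4.71.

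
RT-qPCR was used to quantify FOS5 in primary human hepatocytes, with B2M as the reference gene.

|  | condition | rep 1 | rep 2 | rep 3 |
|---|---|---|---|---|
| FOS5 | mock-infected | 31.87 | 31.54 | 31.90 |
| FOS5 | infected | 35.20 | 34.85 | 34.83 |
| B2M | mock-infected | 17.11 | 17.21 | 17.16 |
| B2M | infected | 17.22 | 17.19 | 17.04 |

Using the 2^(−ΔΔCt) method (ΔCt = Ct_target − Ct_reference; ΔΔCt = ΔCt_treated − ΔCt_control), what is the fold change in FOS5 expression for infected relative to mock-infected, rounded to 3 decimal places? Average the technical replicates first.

0.109

Mean Ct: FOS5 mock-infected 31.770; FOS5 infected 34.960; B2M mock-infected 17.160; B2M infected 17.150
ΔCt(mock-infected) = 31.770 − 17.160 = 14.610
ΔCt(infected) = 34.960 − 17.150 = 17.810
ΔΔCt = 17.810 − 14.610 = 3.200
Fold change = 2^(−3.200) = 0.1088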